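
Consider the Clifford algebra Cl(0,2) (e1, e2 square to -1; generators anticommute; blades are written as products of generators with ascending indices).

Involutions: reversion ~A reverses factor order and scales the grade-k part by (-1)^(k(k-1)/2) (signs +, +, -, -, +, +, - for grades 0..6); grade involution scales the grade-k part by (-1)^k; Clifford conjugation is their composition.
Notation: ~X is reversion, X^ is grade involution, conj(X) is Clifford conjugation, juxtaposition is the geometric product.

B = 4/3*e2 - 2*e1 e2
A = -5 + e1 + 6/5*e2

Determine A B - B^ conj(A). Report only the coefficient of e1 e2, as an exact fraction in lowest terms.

first term: -8/5 - 12/5*e1 - 14/3*e2 + 34/3*e1 e2
second term: -8/5 - 12/5*e1 + 26/3*e2 + 26/3*e1 e2
Answer: 8/3


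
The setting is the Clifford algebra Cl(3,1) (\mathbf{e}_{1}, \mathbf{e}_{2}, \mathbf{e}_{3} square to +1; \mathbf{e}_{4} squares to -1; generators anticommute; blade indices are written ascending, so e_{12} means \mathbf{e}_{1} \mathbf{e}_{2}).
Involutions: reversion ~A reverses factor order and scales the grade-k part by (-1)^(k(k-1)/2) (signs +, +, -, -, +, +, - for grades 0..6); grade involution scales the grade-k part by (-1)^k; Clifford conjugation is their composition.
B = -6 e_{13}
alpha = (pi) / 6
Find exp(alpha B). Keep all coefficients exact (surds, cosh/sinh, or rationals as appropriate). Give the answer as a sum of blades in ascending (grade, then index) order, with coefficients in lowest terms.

B^2 = (-6)^2*(e_{13})^2 = 36*(-1) = -36 (a basis 2-blade squares to minus the product of its generators' squares).
B^2 = -36 — since the square is negative, the closed form is circular: l = 6, alpha*l = \pi, so exp(alpha B) = cos(\pi) + (sin(\pi)/6)*B = -1 + (0)*B.
Answer: -1


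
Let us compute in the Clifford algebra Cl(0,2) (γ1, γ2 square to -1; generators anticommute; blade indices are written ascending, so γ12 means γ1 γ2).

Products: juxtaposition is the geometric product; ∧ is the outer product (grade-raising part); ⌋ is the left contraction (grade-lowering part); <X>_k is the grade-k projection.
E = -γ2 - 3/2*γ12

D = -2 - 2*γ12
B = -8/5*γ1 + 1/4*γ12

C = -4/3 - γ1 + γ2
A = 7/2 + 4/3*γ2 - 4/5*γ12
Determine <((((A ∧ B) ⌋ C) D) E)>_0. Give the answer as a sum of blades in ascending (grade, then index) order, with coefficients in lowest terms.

step 1: -28/5*γ1 + 361/120*γ12
step 2: -28/5
step 3: 56/5 + 56/5*γ12
step 4: 84/5 + 56/5*γ1 - 56/5*γ2 - 84/5*γ12
step 5: 84/5
Answer: 84/5


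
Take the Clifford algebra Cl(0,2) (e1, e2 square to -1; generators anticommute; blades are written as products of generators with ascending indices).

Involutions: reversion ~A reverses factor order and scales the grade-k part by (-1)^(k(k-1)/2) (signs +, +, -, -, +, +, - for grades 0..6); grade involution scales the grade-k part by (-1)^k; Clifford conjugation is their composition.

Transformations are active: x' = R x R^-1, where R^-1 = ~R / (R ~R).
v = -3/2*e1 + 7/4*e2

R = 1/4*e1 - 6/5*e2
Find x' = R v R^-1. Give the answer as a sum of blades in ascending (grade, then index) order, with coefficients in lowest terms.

~R = 1/4*e1 - 6/5*e2, and R ~R = -601/400, so R^-1 = ~R / (-601/400).
R v = 99/40 - 109/80*e1 e2
Answer: 813/1202*e1 + 5297/2404*e2


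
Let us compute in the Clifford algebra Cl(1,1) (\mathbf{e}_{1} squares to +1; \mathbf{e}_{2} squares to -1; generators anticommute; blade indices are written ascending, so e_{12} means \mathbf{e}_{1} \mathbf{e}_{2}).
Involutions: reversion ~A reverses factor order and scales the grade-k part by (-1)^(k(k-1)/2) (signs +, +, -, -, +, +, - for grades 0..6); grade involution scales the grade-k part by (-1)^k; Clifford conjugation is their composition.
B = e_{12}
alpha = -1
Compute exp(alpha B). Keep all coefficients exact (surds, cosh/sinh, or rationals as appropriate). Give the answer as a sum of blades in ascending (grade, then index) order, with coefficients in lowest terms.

B^2 = (1)^2*(e_{12})^2 = 1*(+1) = 1 (a basis 2-blade squares to minus the product of its generators' squares).
B^2 = 1 — a positive square means the series sums to a boost: l = 1, alpha*l = -1, so exp(alpha B) = cosh(-1) + (sinh(-1)/1)*B = \cosh{\left(1 \right)} + (- \sinh{\left(1 \right)})*B.
Answer: \cosh{\left(1 \right)} - \sinh{\left(1 \right)} e_{12}


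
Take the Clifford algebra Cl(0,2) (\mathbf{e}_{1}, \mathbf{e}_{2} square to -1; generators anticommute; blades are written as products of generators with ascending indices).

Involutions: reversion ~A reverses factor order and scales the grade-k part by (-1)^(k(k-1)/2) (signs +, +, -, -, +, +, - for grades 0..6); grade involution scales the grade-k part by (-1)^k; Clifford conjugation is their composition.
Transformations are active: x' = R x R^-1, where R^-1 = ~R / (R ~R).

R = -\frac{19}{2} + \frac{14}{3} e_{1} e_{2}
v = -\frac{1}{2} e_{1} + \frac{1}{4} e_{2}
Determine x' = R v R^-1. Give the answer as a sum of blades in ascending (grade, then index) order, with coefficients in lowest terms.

~R = -\frac{19}{2} - \frac{14}{3} e_{1} e_{2}, and R ~R = \frac{4033}{36}, so R^-1 = ~R / (\frac{4033}{36}).
R v = \frac{43}{12} e_{1} - \frac{113}{24} e_{2}
Answer: -\frac{869}{8066} e_{1} + \frac{8849}{16132} e_{2}


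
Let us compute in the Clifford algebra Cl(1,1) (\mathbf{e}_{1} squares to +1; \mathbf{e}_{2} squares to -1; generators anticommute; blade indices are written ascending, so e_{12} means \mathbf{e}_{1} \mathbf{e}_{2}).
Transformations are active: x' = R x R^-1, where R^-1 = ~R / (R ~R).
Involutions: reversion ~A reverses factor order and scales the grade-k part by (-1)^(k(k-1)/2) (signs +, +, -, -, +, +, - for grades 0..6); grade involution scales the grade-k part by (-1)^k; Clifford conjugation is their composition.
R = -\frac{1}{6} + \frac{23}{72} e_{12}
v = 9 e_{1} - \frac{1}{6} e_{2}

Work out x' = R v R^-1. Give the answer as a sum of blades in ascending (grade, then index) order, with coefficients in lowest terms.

~R = -\frac{1}{6} - \frac{23}{72} e_{12}, and R ~R = -\frac{385}{5184}, so R^-1 = ~R / (-\frac{385}{5184}).
R v = -\frac{625}{432} e_{1} - \frac{205}{72} e_{2}
Answer: -\frac{1193}{77} e_{1} - \frac{5827}{462} e_{2}


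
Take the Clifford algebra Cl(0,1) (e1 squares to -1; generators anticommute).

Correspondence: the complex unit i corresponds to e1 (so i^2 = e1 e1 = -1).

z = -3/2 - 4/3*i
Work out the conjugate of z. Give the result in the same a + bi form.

In blades: z = -3/2 - 4/3*e1.
Conjugation here is Clifford conjugation: the scalar is fixed and the grade-1 and grade-2 blades all flip sign, giving -3/2 + 4/3*e1; translating back:
Answer: -3/2 + 4/3*i


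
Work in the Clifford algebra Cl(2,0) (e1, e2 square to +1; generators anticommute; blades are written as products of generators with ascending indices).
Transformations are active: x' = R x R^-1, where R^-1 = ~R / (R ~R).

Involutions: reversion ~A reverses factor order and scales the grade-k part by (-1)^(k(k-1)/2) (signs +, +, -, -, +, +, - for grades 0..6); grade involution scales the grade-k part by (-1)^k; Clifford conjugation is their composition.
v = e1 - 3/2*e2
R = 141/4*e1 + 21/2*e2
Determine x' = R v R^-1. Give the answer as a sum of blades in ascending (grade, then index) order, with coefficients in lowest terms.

~R = 141/4*e1 + 21/2*e2, and R ~R = 21645/16, so R^-1 = ~R / (21645/16).
R v = 39/2 - 507/8*e1 e2
Answer: 3/185*e1 + 667/370*e2


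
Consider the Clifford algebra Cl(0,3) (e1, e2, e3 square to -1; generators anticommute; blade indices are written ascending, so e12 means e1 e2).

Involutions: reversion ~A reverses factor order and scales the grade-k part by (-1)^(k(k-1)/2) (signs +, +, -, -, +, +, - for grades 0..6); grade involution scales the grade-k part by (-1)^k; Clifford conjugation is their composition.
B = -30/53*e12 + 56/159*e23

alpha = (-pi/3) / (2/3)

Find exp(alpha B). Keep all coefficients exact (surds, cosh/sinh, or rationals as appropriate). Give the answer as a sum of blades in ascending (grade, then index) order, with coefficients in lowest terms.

B^2 term by term: the squares give (-30/53)^2*(e12)^2 + (56/159)^2*(e23)^2 = 900/2809*(-1) + 3136/25281*(-1) = -4/9 (each basis 2-blade squares to minus the product of its generators' squares); cross terms between blades sharing an index anticommute and cancel. So B^2 = -4/9.
B^2 = -4/9 — circular case — the even/odd split gives cos and sin: l = 2/3, alpha*l = -pi/3, so exp(alpha B) = cos(-pi/3) + (sin(-pi/3)/(2/3))*B = 1/2 + (-3*sqrt(3)/4)*B.
Answer: 1/2 + 45*sqrt(3)/106*e12 - 14*sqrt(3)/53*e23


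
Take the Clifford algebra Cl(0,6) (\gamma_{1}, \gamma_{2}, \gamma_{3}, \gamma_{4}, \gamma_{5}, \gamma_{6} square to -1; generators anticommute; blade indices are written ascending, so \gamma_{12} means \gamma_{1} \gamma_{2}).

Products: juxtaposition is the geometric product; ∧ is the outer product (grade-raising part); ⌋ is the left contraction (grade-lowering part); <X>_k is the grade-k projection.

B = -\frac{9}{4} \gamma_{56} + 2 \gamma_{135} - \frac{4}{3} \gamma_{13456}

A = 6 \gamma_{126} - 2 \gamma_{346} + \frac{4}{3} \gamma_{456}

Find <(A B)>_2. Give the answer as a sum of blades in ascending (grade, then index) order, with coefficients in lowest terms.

step 1: 3 \gamma_{4} - \frac{16}{9} \gamma_{13} + \frac{8}{3} \gamma_{15} - \frac{27}{2} \gamma_{125} + \frac{9}{2} \gamma_{345} + \frac{8}{3} \gamma_{1346} + 4 \gamma_{1456} + 8 \gamma_{2345} - 12 \gamma_{2356}
step 2: -\frac{16}{9} \gamma_{13} + \frac{8}{3} \gamma_{15}
Answer: -\frac{16}{9} \gamma_{13} + \frac{8}{3} \gamma_{15}


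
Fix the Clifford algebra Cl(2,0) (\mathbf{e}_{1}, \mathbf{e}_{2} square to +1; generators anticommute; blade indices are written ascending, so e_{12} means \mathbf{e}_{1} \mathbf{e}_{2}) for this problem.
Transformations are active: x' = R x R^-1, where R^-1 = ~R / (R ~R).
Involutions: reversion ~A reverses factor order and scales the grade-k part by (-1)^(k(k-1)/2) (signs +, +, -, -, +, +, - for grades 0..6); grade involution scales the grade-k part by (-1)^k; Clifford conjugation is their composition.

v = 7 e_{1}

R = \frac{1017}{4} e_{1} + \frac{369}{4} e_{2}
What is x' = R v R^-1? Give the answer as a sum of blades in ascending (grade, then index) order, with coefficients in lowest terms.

~R = \frac{1017}{4} e_{1} + \frac{369}{4} e_{2}, and R ~R = \frac{585225}{8}, so R^-1 = ~R / (\frac{585225}{8}).
R v = \frac{7119}{4} - \frac{2583}{4} e_{12}
Answer: \frac{38808}{7225} e_{1} + \frac{32431}{7225} e_{2}


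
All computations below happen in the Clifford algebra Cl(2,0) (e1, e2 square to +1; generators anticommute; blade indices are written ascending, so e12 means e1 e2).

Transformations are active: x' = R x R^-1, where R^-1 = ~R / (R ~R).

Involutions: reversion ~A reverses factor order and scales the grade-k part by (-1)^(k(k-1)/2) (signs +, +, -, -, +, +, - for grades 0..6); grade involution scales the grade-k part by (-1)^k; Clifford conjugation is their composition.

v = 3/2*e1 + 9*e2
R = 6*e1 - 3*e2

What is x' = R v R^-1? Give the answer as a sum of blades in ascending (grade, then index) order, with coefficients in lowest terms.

~R = 6*e1 - 3*e2, and R ~R = 45, so R^-1 = ~R / (45).
R v = -18 + 117/2*e12
Answer: -63/10*e1 - 33/5*e2


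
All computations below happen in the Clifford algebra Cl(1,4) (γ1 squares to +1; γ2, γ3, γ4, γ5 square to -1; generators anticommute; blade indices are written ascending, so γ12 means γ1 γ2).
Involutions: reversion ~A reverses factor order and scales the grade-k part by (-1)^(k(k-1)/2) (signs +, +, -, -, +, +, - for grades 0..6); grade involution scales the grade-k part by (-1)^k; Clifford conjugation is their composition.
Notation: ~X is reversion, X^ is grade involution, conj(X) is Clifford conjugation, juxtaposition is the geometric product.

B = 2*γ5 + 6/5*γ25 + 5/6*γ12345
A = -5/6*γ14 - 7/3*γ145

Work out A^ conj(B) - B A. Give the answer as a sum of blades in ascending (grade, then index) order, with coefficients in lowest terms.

first term: 14/3*γ14 + 35/18*γ23 + 14/5*γ124 + 5/3*γ145 + 25/36*γ235 - γ1245
second term: 14/3*γ14 + 35/18*γ23 - 14/5*γ124 - 5/3*γ145 - 25/36*γ235 + γ1245
Answer: 28/5*γ124 + 10/3*γ145 + 25/18*γ235 - 2*γ1245


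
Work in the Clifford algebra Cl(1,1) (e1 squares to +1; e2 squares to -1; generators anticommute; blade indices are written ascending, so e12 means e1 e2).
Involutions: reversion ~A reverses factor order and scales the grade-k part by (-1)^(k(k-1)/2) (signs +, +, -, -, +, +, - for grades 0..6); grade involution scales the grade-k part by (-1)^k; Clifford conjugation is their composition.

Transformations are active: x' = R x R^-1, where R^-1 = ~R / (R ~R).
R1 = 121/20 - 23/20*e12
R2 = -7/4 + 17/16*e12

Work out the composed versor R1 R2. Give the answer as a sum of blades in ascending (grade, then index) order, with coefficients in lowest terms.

Distribute over the terms of R1 (each basis-blade product reordered to ascending indices, repeated generators contracted through their squares):
(121/20) R2 = -847/80 + 2057/320*e12
(-23/20*e12) R2 = -391/320 + 161/80*e12
Summing the partial products and collecting blades:
Answer: -3779/320 + 2701/320*e12


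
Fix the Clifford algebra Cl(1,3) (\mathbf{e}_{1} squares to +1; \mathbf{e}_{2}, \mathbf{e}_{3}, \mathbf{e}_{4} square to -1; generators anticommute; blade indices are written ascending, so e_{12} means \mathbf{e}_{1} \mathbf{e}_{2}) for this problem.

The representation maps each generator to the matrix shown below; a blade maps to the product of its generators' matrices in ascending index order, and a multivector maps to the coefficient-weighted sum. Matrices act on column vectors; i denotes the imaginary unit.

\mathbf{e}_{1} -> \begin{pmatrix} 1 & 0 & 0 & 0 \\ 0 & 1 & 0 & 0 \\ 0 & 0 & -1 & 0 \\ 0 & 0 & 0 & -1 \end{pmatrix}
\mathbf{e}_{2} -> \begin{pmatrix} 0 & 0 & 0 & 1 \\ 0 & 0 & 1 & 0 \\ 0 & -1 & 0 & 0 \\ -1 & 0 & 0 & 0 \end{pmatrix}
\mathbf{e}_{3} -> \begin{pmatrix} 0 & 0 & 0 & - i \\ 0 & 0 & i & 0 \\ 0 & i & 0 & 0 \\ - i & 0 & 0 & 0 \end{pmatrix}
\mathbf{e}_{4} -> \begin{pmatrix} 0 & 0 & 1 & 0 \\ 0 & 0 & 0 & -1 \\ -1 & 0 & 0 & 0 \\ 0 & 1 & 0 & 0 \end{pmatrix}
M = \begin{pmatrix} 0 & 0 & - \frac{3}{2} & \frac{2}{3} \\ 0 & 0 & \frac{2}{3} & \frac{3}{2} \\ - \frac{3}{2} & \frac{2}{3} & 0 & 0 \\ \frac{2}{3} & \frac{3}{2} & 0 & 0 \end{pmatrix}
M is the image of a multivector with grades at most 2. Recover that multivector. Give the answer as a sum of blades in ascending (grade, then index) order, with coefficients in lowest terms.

Method: the blade images are trace-orthogonal — tr(rho(e_A) rho(e_B)^-1) = 4 if A = B and 0 otherwise — and rho(e_A)^-1 = (e_A)^2 * rho(e_A) with (e_A)^2 = +1 or -1, so the coefficient of e_A in the preimage is (e_A)^2 * tr(M rho(e_A))/4.
Nonzero projections over blades of grade <= 2: e_{12}: (e_{12})^2 = +1, tr(M rho(e_{12})) = \frac{8}{3}, coefficient \frac{2}{3}; e_{14}: (e_{14})^2 = +1, tr(M rho(e_{14})) = -6, coefficient -\frac{3}{2}. Every other blade of grade <= 2 projects to 0.
Answer: \frac{2}{3} e_{12} - \frac{3}{2} e_{14}


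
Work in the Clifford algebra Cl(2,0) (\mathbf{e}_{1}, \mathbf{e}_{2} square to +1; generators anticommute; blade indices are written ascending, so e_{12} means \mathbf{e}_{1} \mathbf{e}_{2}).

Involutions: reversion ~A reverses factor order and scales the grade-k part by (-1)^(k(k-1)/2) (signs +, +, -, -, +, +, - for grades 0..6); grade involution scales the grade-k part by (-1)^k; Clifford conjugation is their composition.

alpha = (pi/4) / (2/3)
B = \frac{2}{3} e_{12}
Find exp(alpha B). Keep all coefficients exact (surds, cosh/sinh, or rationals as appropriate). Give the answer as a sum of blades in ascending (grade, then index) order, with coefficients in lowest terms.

B^2 = (\frac{2}{3})^2*(e_{12})^2 = \frac{4}{9}*(-1) = -\frac{4}{9} (a basis 2-blade squares to minus the product of its generators' squares).
B^2 = -\frac{4}{9} — a negative square means the series sums to a rotation: l = \frac{2}{3}, alpha*l = \frac{\pi}{4}, so exp(alpha B) = cos(\frac{\pi}{4}) + (sin(\frac{\pi}{4})/(\frac{2}{3}))*B = \frac{\sqrt{2}}{2} + (\frac{3 \sqrt{2}}{4})*B.
Answer: \frac{\sqrt{2}}{2} + \frac{\sqrt{2}}{2} e_{12}


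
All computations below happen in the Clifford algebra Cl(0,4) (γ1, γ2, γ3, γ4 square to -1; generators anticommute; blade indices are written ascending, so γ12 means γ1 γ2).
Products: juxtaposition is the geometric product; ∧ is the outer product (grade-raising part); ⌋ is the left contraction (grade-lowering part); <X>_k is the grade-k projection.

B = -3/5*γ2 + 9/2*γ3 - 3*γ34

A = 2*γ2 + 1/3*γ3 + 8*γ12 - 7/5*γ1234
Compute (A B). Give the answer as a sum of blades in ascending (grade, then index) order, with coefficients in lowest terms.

step 1: -3/10 + 24/5*γ1 + γ4 - 21/5*γ12 + 46/5*γ23 + 36*γ123 - 63/10*γ124 - 21/25*γ134 - 6*γ234 - 24*γ1234
Answer: -3/10 + 24/5*γ1 + γ4 - 21/5*γ12 + 46/5*γ23 + 36*γ123 - 63/10*γ124 - 21/25*γ134 - 6*γ234 - 24*γ1234


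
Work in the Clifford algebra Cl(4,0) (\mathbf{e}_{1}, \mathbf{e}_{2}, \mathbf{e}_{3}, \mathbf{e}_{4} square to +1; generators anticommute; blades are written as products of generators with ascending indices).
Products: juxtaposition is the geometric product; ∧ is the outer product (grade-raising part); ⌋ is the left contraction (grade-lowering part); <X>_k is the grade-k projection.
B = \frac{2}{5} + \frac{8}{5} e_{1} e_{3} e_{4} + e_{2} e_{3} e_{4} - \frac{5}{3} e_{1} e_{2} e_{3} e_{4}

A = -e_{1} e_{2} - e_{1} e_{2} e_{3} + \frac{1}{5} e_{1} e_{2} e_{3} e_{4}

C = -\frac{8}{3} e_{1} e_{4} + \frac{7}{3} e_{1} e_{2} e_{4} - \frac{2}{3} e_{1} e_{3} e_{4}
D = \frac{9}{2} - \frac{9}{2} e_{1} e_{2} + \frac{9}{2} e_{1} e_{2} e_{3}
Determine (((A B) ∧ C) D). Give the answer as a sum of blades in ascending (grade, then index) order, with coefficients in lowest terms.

step 1: -\frac{1}{3} - \frac{1}{5} e_{1} + \frac{8}{25} e_{2} - \frac{5}{3} e_{4} - \frac{2}{5} e_{1} e_{2} + e_{1} e_{4} - \frac{8}{5} e_{2} e_{4} - \frac{5}{3} e_{3} e_{4} - \frac{2}{5} e_{1} e_{2} e_{3} - e_{1} e_{3} e_{4} + \frac{8}{5} e_{2} e_{3} e_{4} + \frac{2}{25} e_{1} e_{2} e_{3} e_{4}
step 2: \frac{8}{9} e_{1} e_{4} + \frac{17}{225} e_{1} e_{2} e_{4} + \frac{2}{9} e_{1} e_{3} e_{4} + \frac{16}{75} e_{1} e_{2} e_{3} e_{4}
step 3: \frac{13}{10} e_{4} + 4 e_{1} e_{4} - 5 e_{2} e_{4} + \frac{13}{10} e_{3} e_{4} + \frac{17}{50} e_{1} e_{2} e_{4} + e_{1} e_{3} e_{4} - 5 e_{2} e_{3} e_{4} + \frac{24}{25} e_{1} e_{2} e_{3} e_{4}
Answer: \frac{13}{10} e_{4} + 4 e_{1} e_{4} - 5 e_{2} e_{4} + \frac{13}{10} e_{3} e_{4} + \frac{17}{50} e_{1} e_{2} e_{4} + e_{1} e_{3} e_{4} - 5 e_{2} e_{3} e_{4} + \frac{24}{25} e_{1} e_{2} e_{3} e_{4}


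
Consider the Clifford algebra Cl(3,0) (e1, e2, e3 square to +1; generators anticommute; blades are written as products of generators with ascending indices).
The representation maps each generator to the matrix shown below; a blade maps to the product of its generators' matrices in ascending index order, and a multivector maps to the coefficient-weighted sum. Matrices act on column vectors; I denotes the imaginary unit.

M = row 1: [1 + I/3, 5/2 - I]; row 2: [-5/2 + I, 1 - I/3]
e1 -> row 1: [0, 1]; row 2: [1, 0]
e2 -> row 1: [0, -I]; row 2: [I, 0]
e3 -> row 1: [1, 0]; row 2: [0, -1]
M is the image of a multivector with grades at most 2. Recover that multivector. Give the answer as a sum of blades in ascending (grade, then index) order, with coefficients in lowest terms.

Method: 1, rho(e1), rho(e2), rho(e3) form a trace-orthogonal basis of the 2x2 complex matrices (tr(X Y) = 2 if X = Y, else 0), so M = m0*1 + m1*rho(e1) + m2*rho(e2) + m3*rho(e3) with m0 = tr(M)/2 = 1, m1 = tr(M rho(e1))/2 = 0, m2 = tr(M rho(e2))/2 = 1 + 5*I/2, m3 = tr(M rho(e3))/2 = I/3.
Multiplying table entries, the bivector images are rho(e1 e2) = I*rho(e3), rho(e1 e3) = -I*rho(e2), rho(e2 e3) = I*rho(e1); with real blade coefficients the real parts of m0..m3 are the coefficients of 1, e1, e2, e3 and the imaginary parts give the bivectors (e2 e3: Im m1, e1 e3: -Im m2, e1 e2: Im m3).
Answer: 1 + e2 + 1/3*e1 e2 - 5/2*e1 e3


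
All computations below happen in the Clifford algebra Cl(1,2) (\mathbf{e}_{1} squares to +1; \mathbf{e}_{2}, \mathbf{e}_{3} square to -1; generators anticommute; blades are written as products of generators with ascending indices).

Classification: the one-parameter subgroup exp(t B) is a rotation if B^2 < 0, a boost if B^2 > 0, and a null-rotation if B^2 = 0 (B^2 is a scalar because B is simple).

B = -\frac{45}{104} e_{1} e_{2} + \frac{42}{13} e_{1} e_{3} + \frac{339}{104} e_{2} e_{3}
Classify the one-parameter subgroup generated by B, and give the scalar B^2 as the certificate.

B^2 term by term: the squares give (-\frac{45}{104})^2*(e_{1} e_{2})^2 + (\frac{42}{13})^2*(e_{1} e_{3})^2 + (\frac{339}{104})^2*(e_{2} e_{3})^2 = \frac{2025}{10816}*(+1) + \frac{1764}{169}*(+1) + \frac{114921}{10816}*(-1) = 0 (each basis 2-blade squares to minus the product of its generators' squares); cross terms between blades sharing an index anticommute and cancel. So B^2 = 0.
Answer: null-rotation, certificate B^2 = 0. The scalar 0 is the complete invariant here: its sign names the subgroup type.


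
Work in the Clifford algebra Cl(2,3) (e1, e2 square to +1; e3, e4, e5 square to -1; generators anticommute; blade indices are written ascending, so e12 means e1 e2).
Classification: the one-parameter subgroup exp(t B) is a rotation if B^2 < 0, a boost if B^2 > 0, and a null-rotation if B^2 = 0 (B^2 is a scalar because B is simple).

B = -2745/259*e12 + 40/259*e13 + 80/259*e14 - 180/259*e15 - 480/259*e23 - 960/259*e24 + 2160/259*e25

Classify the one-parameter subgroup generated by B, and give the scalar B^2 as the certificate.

B^2 term by term: the squares give (-2745/259)^2*(e12)^2 + (40/259)^2*(e13)^2 + (80/259)^2*(e14)^2 + (-180/259)^2*(e15)^2 + (-480/259)^2*(e23)^2 + (-960/259)^2*(e24)^2 + (2160/259)^2*(e25)^2 = 7535025/67081*(-1) + 1600/67081*(+1) + 6400/67081*(+1) + 32400/67081*(+1) + 230400/67081*(+1) + 921600/67081*(+1) + 4665600/67081*(+1) = -25 (each basis 2-blade squares to minus the product of its generators' squares); cross terms between blades sharing an index anticommute and cancel; the commuting (index-disjoint) pairs give grade-4 terms 2*c*c'*(blade product), which cancel blade by blade — e1234: 76800/67081 - 76800/67081 = 0; e1235: -172800/67081 + 172800/67081 = 0; e1245: -345600/67081 + 345600/67081 = 0 — confirming B is simple. So B^2 = -25.
Answer: rotation, certificate B^2 = -25. No conjugation can change B^2 = -25; the sign gives the class.


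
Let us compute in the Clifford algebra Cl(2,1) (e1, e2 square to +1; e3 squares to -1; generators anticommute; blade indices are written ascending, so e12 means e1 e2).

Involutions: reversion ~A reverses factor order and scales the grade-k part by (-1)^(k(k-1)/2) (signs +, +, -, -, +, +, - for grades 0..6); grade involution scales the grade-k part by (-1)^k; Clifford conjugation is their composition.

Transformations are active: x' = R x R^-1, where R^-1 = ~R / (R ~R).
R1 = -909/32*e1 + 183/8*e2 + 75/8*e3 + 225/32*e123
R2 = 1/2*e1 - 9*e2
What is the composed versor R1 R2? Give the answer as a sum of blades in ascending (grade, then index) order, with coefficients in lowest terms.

Distribute over the terms of R2 (each basis-blade product reordered to ascending indices, repeated generators contracted through their squares):
R1 (1/2*e1) = -909/64 - 183/16*e12 - 75/16*e13 + 225/64*e23
R1 (-9*e2) = -1647/8 + 8181/32*e12 + 2025/32*e13 + 675/8*e23
Summing the partial products and collecting blades:
Answer: -14085/64 + 7815/32*e12 + 1875/32*e13 + 5625/64*e23


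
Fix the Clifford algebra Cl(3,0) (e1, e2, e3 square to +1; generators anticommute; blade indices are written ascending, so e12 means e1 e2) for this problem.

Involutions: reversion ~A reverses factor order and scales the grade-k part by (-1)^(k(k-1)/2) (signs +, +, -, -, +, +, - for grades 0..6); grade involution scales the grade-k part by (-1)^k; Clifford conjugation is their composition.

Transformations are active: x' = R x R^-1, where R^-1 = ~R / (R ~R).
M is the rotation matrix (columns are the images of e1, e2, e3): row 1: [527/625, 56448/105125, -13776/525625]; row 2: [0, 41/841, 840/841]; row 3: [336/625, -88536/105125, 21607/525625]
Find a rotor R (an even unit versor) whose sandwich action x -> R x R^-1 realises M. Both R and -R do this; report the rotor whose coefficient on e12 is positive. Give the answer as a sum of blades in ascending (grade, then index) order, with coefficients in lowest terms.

Method: write R = a + b12*e12 + b13*e13 + b23*e23 with a^2 + b12^2 + b13^2 + b23^2 = 1 (so R^-1 = ~R). Expanding the columns R e_j ~R gives tr M = 4a^2 - 1 and, from the antisymmetric part, M21 - M12 = -4a*b12, M13 - M31 = 4a*b13, M32 - M23 = -4a*b23.
Here tr M = 490439/525625, so a^2 = (1 + tr M)/4 = 254016/525625 and a = ±504/725. Taking a = 504/725: M21 - M12 = -56448/105125, M13 - M31 = -296352/525625, M32 - M23 = -193536/105125, giving b12 = 28/145, b13 = -147/725, b23 = 96/145, i.e. R = 504/725 + 28/145*e12 - 147/725*e13 + 96/145*e23.
Its e12 coefficient is already positive.
Answer: 504/725 + 28/145*e12 - 147/725*e13 + 96/145*e23. Key observation: the double cover Spin(3) -> SO(3) sends R and -R to the same matrix (trace 490439/525625 here), so the stated sign of the e12 coefficient is what selects one sheet.


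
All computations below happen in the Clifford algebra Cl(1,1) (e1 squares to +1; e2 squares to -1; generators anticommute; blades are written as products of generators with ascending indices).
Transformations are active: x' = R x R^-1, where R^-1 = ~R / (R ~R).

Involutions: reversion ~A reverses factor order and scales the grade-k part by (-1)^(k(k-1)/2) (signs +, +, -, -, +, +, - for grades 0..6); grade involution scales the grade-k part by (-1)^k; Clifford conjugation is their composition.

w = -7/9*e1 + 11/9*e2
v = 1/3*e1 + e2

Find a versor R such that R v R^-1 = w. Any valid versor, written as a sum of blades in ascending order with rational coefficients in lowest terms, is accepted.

Here q(v) = q(w) = -8/9; the classical choice R = v + w = -4/9*e1 + 20/9*e2 then realises v -> w under the sandwich.
Answer: -4/9*e1 + 20/9*e2


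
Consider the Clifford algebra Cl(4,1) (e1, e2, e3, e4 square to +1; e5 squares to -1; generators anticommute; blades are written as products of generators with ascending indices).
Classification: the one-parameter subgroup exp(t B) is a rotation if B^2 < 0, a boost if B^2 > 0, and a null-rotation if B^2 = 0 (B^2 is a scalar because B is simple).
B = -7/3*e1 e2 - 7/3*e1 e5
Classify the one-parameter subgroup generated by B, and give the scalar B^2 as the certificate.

B^2 term by term: the squares give (-7/3)^2*(e1 e2)^2 + (-7/3)^2*(e1 e5)^2 = 49/9*(-1) + 49/9*(+1) = 0 (each basis 2-blade squares to minus the product of its generators' squares); cross terms between blades sharing an index anticommute and cancel. So B^2 = 0.
Answer: null-rotation, certificate B^2 = 0. One invariant decides it: the square 0 survives every conjugation, and its sign is exactly the classification.


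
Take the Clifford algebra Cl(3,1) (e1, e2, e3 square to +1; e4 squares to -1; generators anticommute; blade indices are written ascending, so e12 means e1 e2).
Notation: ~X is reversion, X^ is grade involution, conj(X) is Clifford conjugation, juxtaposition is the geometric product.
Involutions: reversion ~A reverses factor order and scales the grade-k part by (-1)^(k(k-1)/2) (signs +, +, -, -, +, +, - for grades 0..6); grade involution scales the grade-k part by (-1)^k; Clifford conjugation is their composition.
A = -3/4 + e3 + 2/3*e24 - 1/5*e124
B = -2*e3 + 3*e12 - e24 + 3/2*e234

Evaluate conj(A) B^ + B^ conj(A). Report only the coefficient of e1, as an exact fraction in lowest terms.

first term: -4/3 + 1/5*e1 - 5/2*e3 + 3/5*e4 - 9/4*e12 - 3/10*e13 + 2*e14 - 3/4*e24 - 3*e123 + 35/24*e234 + 2/5*e1234
second term: -4/3 + 1/5*e1 - 5/2*e3 + 3/5*e4 - 9/4*e12 + 3/10*e13 - 2*e14 - 3/4*e24 - 3*e123 + 35/24*e234 - 2/5*e1234
Answer: 2/5


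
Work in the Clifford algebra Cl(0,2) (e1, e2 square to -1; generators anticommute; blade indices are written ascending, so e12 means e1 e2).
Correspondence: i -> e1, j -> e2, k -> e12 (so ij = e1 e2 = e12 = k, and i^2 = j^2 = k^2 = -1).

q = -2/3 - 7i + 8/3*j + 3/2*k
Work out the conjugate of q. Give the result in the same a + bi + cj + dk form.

In blades: q = -2/3 - 7*e1 + 8/3*e2 + 3/2*e12.
Conjugation here is Clifford conjugation: the scalar is fixed and the grade-1 and grade-2 blades all flip sign, giving -2/3 + 7*e1 - 8/3*e2 - 3/2*e12; translating back:
Answer: -2/3 + 7i - 8/3*j - 3/2*k


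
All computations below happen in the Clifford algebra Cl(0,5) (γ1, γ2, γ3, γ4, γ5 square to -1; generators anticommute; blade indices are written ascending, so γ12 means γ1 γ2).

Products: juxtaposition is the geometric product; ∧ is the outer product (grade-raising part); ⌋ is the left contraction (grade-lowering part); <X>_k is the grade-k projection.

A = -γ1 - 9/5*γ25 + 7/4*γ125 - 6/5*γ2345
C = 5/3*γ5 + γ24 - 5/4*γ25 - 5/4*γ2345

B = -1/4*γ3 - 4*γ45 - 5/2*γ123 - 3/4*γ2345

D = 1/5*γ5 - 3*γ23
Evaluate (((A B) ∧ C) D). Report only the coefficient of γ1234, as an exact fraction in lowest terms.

step 1: 9/10 + 1/4*γ13 - 73/10*γ23 + 36/5*γ24 - 27/20*γ34 - 35/8*γ35 - 7*γ124 + 21/16*γ134 - 9/2*γ135 + γ145 - 9/20*γ235 - 3/10*γ245 + 7/16*γ1235 + 3/4*γ12345
step 2: 3/2*γ5 + 9/10*γ24 - 9/8*γ25 + 5/12*γ135 - 73/6*γ235 + 12*γ245 - 9/4*γ345 - 1/4*γ1234 + 5/16*γ1235 - 35/3*γ1245 + 35/16*γ1345 + 79/16*γ2345 + 183/64*γ12345
step 3: -3/10 + 9/40*γ2 - 73/2*γ5 - 1/12*γ13 - 3/4*γ14 + 15/16*γ15 + 73/30*γ23 - 12/5*γ24 + 63/20*γ34 - 27/8*γ35 + 237/16*γ45 - 1/16*γ123 + 7/3*γ124 - 5/4*γ125 - 7/16*γ134 + 549/64*γ145 - 79/80*γ234 - 9/2*γ235 + 693/100*γ245 + 36*γ345 - 183/320*γ1234 - 105/16*γ1245 - 35*γ1345 - 1/20*γ12345
Answer: -183/320


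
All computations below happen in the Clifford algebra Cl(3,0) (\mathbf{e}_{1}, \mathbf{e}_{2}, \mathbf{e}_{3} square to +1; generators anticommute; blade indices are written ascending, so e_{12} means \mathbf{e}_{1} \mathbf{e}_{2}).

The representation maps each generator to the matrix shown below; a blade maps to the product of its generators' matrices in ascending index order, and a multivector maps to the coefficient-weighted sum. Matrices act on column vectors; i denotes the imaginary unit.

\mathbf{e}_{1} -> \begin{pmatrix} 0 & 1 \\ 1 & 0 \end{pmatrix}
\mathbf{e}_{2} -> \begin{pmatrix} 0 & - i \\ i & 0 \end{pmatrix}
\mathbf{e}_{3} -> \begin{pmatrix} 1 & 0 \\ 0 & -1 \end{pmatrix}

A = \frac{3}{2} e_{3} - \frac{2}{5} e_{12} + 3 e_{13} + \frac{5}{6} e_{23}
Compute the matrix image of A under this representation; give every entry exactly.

Bivector images (products of the table entries): rho(e_{12}) = rho(\mathbf{e}_{1})rho(\mathbf{e}_{2}) = \begin{pmatrix} i & 0 \\ 0 & - i \end{pmatrix}; rho(e_{13}) = rho(\mathbf{e}_{1})rho(\mathbf{e}_{3}) = \begin{pmatrix} 0 & -1 \\ 1 & 0 \end{pmatrix}; rho(e_{23}) = rho(\mathbf{e}_{2})rho(\mathbf{e}_{3}) = \begin{pmatrix} 0 & i \\ i & 0 \end{pmatrix}.
M = (\frac{3}{2})*rho(e_{3}) + (-\frac{2}{5})*rho(e_{12}) + (3)*rho(e_{13}) + (\frac{5}{6})*rho(e_{23}), summed entrywise:
Answer: \begin{pmatrix} \frac{3}{2} - \frac{2 i}{5} & -3 + \frac{5 i}{6} \\ 3 + \frac{5 i}{6} & - \frac{3}{2} + \frac{2 i}{5} \end{pmatrix}


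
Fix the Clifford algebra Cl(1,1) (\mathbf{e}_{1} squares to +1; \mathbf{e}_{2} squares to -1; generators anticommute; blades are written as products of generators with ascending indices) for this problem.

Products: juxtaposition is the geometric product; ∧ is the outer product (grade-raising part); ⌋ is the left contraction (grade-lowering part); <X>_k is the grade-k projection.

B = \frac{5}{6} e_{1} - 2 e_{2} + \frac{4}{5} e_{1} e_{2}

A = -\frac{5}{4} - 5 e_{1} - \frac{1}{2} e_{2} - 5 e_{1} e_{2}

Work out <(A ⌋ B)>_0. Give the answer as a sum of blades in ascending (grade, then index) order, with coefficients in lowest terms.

step 1: -\frac{55}{6} - \frac{173}{120} e_{1} - \frac{3}{2} e_{2} - e_{1} e_{2}
step 2: -\frac{55}{6}
Answer: -\frac{55}{6}


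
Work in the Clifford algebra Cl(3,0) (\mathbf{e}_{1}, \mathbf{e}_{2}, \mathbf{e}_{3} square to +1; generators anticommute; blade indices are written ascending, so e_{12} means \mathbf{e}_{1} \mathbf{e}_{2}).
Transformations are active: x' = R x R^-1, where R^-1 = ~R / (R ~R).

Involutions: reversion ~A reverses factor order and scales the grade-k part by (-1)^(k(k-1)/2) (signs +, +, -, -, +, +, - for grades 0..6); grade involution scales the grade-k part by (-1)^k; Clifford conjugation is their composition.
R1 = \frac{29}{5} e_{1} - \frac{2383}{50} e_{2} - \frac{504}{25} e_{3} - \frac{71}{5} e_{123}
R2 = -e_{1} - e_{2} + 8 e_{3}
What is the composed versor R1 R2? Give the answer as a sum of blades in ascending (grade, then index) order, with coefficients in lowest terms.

Distribute over the terms of R2 (each basis-blade product reordered to ascending indices, repeated generators contracted through their squares):
R1 (-e_{1}) = -\frac{29}{5} - \frac{2383}{50} e_{12} - \frac{504}{25} e_{13} + \frac{71}{5} e_{23}
R1 (-e_{2}) = \frac{2383}{50} - \frac{29}{5} e_{12} - \frac{71}{5} e_{13} - \frac{504}{25} e_{23}
R1 (8 e_{3}) = -\frac{4032}{25} - \frac{568}{5} e_{12} + \frac{232}{5} e_{13} - \frac{9532}{25} e_{23}
Summing the partial products and collecting blades:
Answer: -\frac{5971}{50} - \frac{8353}{50} e_{12} + \frac{301}{25} e_{13} - \frac{9681}{25} e_{23}


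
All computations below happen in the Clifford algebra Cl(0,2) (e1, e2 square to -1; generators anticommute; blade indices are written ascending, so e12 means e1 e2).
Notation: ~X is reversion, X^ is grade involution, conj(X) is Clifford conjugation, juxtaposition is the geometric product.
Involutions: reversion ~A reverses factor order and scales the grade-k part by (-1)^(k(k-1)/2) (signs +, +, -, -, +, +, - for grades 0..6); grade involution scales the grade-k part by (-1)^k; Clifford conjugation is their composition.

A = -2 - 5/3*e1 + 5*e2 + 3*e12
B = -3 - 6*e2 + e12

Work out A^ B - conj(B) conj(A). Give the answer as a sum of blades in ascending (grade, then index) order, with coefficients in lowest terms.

first term: -27 + 8*e1 + 76/3*e2 - 21*e12
second term: 33 - 28*e1 + 4/3*e2 + e12
Answer: -60 + 36*e1 + 24*e2 - 22*e12


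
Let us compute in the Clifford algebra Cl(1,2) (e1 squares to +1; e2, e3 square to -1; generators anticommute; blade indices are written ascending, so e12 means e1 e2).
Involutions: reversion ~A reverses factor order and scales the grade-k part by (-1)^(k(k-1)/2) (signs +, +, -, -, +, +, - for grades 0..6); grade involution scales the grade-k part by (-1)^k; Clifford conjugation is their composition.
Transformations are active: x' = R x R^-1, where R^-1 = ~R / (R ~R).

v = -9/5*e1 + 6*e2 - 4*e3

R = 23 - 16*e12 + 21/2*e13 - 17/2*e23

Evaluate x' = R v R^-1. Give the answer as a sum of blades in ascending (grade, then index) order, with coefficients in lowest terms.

~R = 23 + 16*e12 - 21/2*e13 + 17/2*e23, and R ~R = 235, so R^-1 = ~R / (235).
R v = 483/5*e1 + 376/5*e2 - 1241/10*e3 + 163/10*e123
Answer: 9179/470*e1 + 4783/470*e2 - 4247/235*e3


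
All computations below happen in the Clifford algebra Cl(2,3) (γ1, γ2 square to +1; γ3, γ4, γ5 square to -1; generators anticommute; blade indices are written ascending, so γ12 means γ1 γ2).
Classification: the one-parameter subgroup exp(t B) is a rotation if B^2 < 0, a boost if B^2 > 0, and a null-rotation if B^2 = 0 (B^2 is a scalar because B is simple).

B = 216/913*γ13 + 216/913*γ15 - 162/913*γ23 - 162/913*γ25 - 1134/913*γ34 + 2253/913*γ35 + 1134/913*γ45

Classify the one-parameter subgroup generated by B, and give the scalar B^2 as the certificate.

B^2 term by term: the squares give (216/913)^2*(γ13)^2 + (216/913)^2*(γ15)^2 + (-162/913)^2*(γ23)^2 + (-162/913)^2*(γ25)^2 + (-1134/913)^2*(γ34)^2 + (2253/913)^2*(γ35)^2 + (1134/913)^2*(γ45)^2 = 46656/833569*(+1) + 46656/833569*(+1) + 26244/833569*(+1) + 26244/833569*(+1) + 1285956/833569*(-1) + 5076009/833569*(-1) + 1285956/833569*(-1) = -9 (each basis 2-blade squares to minus the product of its generators' squares); cross terms between blades sharing an index anticommute and cancel; the commuting (index-disjoint) pairs give grade-4 terms 2*c*c'*(blade product), which cancel blade by blade — γ1235: 69984/833569 - 69984/833569 = 0; γ1345: 489888/833569 - 489888/833569 = 0; γ2345: -367416/833569 + 367416/833569 = 0 — confirming B is simple. So B^2 = -9.
Answer: rotation, certificate B^2 = -9. Check the certificate: B^2 = -9, and that sign is decisive whatever form B takes.


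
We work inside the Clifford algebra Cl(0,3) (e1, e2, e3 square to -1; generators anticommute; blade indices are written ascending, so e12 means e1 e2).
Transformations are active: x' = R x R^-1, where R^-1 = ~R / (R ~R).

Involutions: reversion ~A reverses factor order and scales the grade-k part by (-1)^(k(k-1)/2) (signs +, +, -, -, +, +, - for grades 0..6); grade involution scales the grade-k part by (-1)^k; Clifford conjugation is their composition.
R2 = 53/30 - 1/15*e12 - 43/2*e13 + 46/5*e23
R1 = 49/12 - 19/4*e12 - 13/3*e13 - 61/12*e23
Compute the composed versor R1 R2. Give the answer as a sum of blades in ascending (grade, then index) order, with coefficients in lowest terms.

Distribute over the terms of R1 (each basis-blade product reordered to ascending indices, repeated generators contracted through their squares):
(49/12) R2 = 2597/360 - 49/180*e12 - 2107/24*e13 + 1127/30*e23
(-19/4*e12) R2 = -19/60 - 1007/120*e12 + 437/10*e13 + 817/8*e23
(-13/3*e13) R2 = -559/6 - 598/15*e12 - 689/90*e13 - 13/45*e23
(-61/12*e23) R2 = 1403/30 - 2623/24*e12 + 61/180*e13 - 3233/360*e23
Summing the partial products and collecting blades:
Answer: -14221/360 - 7102/45*e12 - 6169/120*e13 + 5869/45*e23


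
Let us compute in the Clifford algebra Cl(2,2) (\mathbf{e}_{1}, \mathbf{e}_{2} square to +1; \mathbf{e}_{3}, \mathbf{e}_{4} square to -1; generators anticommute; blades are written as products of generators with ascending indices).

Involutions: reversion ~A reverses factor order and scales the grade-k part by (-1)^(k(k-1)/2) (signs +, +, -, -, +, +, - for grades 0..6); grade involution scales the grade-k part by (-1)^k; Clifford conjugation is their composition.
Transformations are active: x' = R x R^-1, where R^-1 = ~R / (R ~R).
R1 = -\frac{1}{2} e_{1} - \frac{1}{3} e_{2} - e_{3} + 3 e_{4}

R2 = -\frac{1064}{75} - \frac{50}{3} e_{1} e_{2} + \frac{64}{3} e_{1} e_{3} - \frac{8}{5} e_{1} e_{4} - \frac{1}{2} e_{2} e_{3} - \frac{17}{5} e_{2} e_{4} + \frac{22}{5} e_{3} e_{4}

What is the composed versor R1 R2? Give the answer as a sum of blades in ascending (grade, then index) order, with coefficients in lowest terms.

Distribute over the terms of R1 (each basis-blade product reordered to ascending indices, repeated generators contracted through their squares):
(-\frac{1}{2} e_{1}) R2 = \frac{532}{75} e_{1} + \frac{25}{3} e_{2} - \frac{32}{3} e_{3} + \frac{4}{5} e_{4} + \frac{1}{4} e_{1} e_{2} e_{3} + \frac{17}{10} e_{1} e_{2} e_{4} - \frac{11}{5} e_{1} e_{3} e_{4}
(-\frac{1}{3} e_{2}) R2 = -\frac{50}{9} e_{1} + \frac{1064}{225} e_{2} + \frac{1}{6} e_{3} + \frac{17}{15} e_{4} + \frac{64}{9} e_{1} e_{2} e_{3} - \frac{8}{15} e_{1} e_{2} e_{4} - \frac{22}{15} e_{2} e_{3} e_{4}
(-e_{3}) R2 = -\frac{64}{3} e_{1} + \frac{1}{2} e_{2} + \frac{1064}{75} e_{3} + \frac{22}{5} e_{4} + \frac{50}{3} e_{1} e_{2} e_{3} - \frac{8}{5} e_{1} e_{3} e_{4} - \frac{17}{5} e_{2} e_{3} e_{4}
(3 e_{4}) R2 = -\frac{24}{5} e_{1} - \frac{51}{5} e_{2} + \frac{66}{5} e_{3} - \frac{1064}{25} e_{4} - 50 e_{1} e_{2} e_{4} + 64 e_{1} e_{3} e_{4} - \frac{3}{2} e_{2} e_{3} e_{4}
Summing the partial products and collecting blades:
Answer: -\frac{5534}{225} e_{1} + \frac{1513}{450} e_{2} + \frac{2533}{150} e_{3} - \frac{2717}{75} e_{4} + \frac{865}{36} e_{1} e_{2} e_{3} - \frac{293}{6} e_{1} e_{2} e_{4} + \frac{301}{5} e_{1} e_{3} e_{4} - \frac{191}{30} e_{2} e_{3} e_{4}


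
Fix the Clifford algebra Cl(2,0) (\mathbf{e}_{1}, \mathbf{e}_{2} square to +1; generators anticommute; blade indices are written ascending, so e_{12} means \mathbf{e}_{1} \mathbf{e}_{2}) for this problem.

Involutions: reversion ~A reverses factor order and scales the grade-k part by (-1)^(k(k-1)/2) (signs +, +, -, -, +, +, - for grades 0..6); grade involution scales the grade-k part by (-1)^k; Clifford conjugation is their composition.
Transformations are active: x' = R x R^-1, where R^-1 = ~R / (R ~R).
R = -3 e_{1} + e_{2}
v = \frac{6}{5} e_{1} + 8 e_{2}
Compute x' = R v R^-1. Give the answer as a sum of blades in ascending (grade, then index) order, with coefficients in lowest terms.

~R = -3 e_{1} + e_{2}, and R ~R = 10, so R^-1 = ~R / (10).
R v = \frac{22}{5} - \frac{126}{5} e_{12}
Answer: -\frac{96}{25} e_{1} - \frac{178}{25} e_{2}
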